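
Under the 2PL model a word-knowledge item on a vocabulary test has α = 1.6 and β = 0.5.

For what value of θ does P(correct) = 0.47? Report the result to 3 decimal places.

0.425

P(θ) = 1 / (1 + exp(−α(θ − β)))
logit = ln(0.4700/0.5300) = -0.1201
θ = β + logit/(α) = 0.5 + (-0.1201)/1.6000 = 0.4249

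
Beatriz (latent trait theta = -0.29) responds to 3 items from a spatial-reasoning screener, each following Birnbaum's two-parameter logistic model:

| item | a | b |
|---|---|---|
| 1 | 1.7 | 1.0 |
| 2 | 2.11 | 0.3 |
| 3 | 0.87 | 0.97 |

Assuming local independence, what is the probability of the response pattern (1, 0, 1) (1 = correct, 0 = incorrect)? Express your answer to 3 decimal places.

0.020

P(theta) = 1 / (1 + exp(−a(theta − b)))
P_1 = 1/(1+e^{2.1930}) = 0.1004
P_2 = 1/(1+e^{1.2449}) = 0.2236
P_3 = 1/(1+e^{1.0962}) = 0.2505
L = P_1 × (1−P_2) × P_3 = 0.1004 × 0.7764 × 0.2505 = 0.01952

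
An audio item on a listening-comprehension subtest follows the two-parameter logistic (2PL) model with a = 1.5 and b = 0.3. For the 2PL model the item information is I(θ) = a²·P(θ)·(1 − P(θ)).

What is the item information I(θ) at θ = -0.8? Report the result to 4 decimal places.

P = 1/(1+e^{1.6500}) = 0.1611
P(1−P) = 0.1611 × 0.8389 = 0.1352
I = a² × P(1−P) = 1.5² × 0.1352 = 0.30409

0.3041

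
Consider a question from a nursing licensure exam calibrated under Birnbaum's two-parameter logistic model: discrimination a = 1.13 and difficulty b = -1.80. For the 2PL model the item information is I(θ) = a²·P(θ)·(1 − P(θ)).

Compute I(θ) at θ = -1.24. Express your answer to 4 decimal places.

0.2893

P = 1/(1+e^{-0.6328}) = 0.6531
P(1−P) = 0.6531 × 0.3469 = 0.2266
I = a² × P(1−P) = 1.13² × 0.2266 = 0.28929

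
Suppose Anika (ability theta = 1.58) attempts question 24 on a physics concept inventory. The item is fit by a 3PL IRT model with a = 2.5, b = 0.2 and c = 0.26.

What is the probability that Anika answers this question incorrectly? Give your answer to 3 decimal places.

P(theta) = c + (1 − c) · 1 / (1 + exp(−a(theta − b)))
Exponent: 2.5 × (1.58 − 0.2) = 3.4500
1/(1 + e^{-3.4500}) = 0.9692
P = 0.26 + 0.74 × 0.9692 = 0.9772
P(incorrect) = 1 − 0.9772 = 0.0228

0.023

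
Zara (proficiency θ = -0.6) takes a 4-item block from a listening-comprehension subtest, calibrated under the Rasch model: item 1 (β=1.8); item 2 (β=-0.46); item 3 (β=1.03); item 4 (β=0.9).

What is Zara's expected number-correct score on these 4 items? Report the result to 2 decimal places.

P(θ) = 1 / (1 + exp(−(θ − β)))
P_1 = 1/(1+e^{2.4000}) = 0.0832
P_2 = 1/(1+e^{0.1400}) = 0.4651
P_3 = 1/(1+e^{1.6300}) = 0.1638
P_4 = 1/(1+e^{1.5000}) = 0.1824
E[score] = 0.0832 + 0.4651 + 0.1638 + 0.1824 = 0.8945

0.89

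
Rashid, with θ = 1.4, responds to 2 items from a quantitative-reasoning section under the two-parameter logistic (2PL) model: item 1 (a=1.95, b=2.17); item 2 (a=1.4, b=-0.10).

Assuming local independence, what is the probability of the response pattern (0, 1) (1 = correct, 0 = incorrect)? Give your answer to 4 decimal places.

P(θ) = 1 / (1 + exp(−a(θ − b)))
P_1 = 1/(1+e^{1.5015}) = 0.1822
P_2 = 1/(1+e^{-2.1000}) = 0.8909
L = (1−P_1) × P_2 = 0.8178 × 0.8909 = 0.72858

0.7286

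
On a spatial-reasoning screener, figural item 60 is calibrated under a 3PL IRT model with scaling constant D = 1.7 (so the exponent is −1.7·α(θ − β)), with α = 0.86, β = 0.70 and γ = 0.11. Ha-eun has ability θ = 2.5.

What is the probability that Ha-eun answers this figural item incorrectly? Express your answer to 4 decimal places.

0.0597

P(θ) = γ + (1 − γ) · 1 / (1 + exp(−D·α(θ − β)))
Exponent: 1.7 × 0.86 × (2.5 − 0.70) = 2.6316
1/(1 + e^{-2.6316}) = 0.9329
P = 0.11 + 0.89 × 0.9329 = 0.9403
P(incorrect) = 1 − 0.9403 = 0.0597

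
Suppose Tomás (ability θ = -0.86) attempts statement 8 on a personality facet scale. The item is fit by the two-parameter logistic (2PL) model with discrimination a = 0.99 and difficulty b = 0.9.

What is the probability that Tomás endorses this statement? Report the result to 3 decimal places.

0.149

P(θ) = 1 / (1 + exp(−a(θ − b)))
Exponent: 0.99 × (-0.86 − 0.9) = -1.7424
1/(1 + e^{1.7424}) = 0.1490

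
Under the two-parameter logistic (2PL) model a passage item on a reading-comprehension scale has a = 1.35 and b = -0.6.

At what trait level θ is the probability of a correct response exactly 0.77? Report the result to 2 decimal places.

0.30

P(θ) = 1 / (1 + exp(−a(θ − b)))
logit = ln(0.7700/0.2300) = 1.2083
θ = b + logit/(a) = -0.6 + 1.2083/1.3500 = 0.2950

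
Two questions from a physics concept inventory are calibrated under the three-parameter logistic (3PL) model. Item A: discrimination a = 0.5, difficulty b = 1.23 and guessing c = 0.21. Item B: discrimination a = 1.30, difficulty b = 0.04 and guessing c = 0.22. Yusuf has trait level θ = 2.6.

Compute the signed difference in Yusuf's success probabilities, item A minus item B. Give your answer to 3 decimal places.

-0.238

P(θ) = c + (1 − c) · 1 / (1 + exp(−a(θ − b)))
P_A = 0.7352
P_B = 0.9730
P_A − P_B = -0.2378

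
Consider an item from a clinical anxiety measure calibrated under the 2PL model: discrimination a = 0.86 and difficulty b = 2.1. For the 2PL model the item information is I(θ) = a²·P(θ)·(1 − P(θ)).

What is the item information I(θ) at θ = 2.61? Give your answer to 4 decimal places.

0.1763

P = 1/(1+e^{-0.4386}) = 0.6079
P(1−P) = 0.6079 × 0.3921 = 0.2384
I = a² × P(1−P) = 0.86² × 0.2384 = 0.17629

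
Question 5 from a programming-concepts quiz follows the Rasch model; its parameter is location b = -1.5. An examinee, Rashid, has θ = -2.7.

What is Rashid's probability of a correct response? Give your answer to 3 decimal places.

0.231

P(θ) = 1 / (1 + exp(−(θ − b)))
Exponent: (-2.7 − (-1.5)) = -1.2000
1/(1 + e^{1.2000}) = 0.2315
P = 0.2315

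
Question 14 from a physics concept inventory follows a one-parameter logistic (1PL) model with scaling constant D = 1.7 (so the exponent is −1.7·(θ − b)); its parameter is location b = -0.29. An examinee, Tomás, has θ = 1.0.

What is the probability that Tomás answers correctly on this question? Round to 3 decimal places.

P(θ) = 1 / (1 + exp(−D·(θ − b)))
Exponent: 1.7 × (1.0 − (-0.29)) = 2.1930
1/(1 + e^{-2.1930}) = 0.8996
P = 0.8996

0.900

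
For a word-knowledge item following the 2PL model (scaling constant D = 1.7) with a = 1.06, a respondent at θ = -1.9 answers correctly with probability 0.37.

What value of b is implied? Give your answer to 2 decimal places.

-1.60

P(θ) = 1 / (1 + exp(−D·a(θ − b)))
logit(0.37) = ln(0.37/0.63) = -0.5322
b = θ − logit/(1.7·a) = -1.9 − (-0.5322)/1.8020 = -1.6047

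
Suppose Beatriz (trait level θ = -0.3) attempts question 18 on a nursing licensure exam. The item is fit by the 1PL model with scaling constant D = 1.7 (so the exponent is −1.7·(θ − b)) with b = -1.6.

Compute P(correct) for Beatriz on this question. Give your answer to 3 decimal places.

0.901

P(θ) = 1 / (1 + exp(−D·(θ − b)))
Exponent: 1.7 × (-0.3 − (-1.6)) = 2.2100
1/(1 + e^{-2.2100}) = 0.9011
P = 0.9011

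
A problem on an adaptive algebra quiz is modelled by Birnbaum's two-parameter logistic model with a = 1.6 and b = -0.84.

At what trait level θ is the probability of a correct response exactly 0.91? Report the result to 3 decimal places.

P(θ) = 1 / (1 + exp(−a(θ − b)))
logit = ln(0.9100/0.0900) = 2.3136
θ = b + logit/(a) = -0.84 + 2.3136/1.6000 = 0.6060

0.606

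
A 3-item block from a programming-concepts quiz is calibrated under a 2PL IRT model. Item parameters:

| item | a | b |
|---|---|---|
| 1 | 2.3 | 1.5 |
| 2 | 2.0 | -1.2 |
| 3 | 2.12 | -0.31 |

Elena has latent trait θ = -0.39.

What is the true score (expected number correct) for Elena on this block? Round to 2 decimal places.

1.31

P(θ) = 1 / (1 + exp(−a(θ − b)))
P_1 = 1/(1+e^{4.3470}) = 0.0128
P_2 = 1/(1+e^{-1.6200}) = 0.8348
P_3 = 1/(1+e^{0.1696}) = 0.4577
E[score] = 0.0128 + 0.8348 + 0.4577 = 1.3053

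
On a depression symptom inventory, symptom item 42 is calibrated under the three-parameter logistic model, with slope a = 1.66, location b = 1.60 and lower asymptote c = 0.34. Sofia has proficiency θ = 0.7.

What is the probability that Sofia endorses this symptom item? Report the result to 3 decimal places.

P(θ) = c + (1 − c) · 1 / (1 + exp(−a(θ − b)))
Exponent: 1.66 × (0.7 − 1.60) = -1.4940
1/(1 + e^{1.4940}) = 0.1833
P = 0.34 + 0.66 × 0.1833 = 0.4610

0.461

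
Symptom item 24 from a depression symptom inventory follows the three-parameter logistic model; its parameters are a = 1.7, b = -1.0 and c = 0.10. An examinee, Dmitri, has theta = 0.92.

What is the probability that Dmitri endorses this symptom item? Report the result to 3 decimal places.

P(theta) = c + (1 − c) · 1 / (1 + exp(−a(theta − b)))
Exponent: 1.7 × (0.92 − (-1.0)) = 3.2640
1/(1 + e^{-3.2640}) = 0.9632
P = 0.10 + 0.90 × 0.9632 = 0.9669

0.967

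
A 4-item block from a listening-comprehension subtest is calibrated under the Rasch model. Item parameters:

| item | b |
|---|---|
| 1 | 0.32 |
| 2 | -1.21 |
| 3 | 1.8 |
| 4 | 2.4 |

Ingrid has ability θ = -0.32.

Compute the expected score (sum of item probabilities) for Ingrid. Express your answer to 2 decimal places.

1.22

P(θ) = 1 / (1 + exp(−(θ − b)))
P_1 = 1/(1+e^{0.6400}) = 0.3452
P_2 = 1/(1+e^{-0.8900}) = 0.7089
P_3 = 1/(1+e^{2.1200}) = 0.1072
P_4 = 1/(1+e^{2.7200}) = 0.0618
E[score] = 0.3452 + 0.7089 + 0.1072 + 0.0618 = 1.2231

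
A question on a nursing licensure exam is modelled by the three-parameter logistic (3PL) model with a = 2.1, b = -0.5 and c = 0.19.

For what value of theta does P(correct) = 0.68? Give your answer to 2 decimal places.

P(theta) = c + (1 − c) · 1 / (1 + exp(−a(theta − b)))
Remove guessing floor: (0.68 − 0.19)/(1 − 0.19) = 0.6049
logit = ln(0.6049/0.3951) = 0.4261
theta = b + logit/(a) = -0.5 + 0.4261/2.1000 = -0.2971

-0.30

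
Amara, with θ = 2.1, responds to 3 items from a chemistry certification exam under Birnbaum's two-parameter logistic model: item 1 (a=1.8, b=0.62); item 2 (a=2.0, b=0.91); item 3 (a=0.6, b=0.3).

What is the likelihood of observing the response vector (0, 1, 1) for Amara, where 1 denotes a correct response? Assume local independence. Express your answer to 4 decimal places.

P(θ) = 1 / (1 + exp(−a(θ − b)))
P_1 = 1/(1+e^{-2.6640}) = 0.9349
P_2 = 1/(1+e^{-2.3800}) = 0.9153
P_3 = 1/(1+e^{-1.0800}) = 0.7465
L = (1−P_1) × P_2 × P_3 = 0.0651 × 0.9153 × 0.7465 = 0.04450

0.0445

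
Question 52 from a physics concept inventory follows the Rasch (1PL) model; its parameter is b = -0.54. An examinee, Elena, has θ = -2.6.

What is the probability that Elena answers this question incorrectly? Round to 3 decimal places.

P(θ) = 1 / (1 + exp(−(θ − b)))
Exponent: (-2.6 − (-0.54)) = -2.0600
1/(1 + e^{2.0600}) = 0.1130
P = 0.1130
P(incorrect) = 1 − 0.1130 = 0.8870

0.887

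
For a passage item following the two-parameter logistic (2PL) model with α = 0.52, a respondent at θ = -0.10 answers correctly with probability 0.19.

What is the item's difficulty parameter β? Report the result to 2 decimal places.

P(θ) = 1 / (1 + exp(−α(θ − β)))
logit(0.19) = ln(0.19/0.81) = -1.4500
β = θ − logit/(α) = -0.10 − (-1.4500)/0.5200 = 2.6885

2.69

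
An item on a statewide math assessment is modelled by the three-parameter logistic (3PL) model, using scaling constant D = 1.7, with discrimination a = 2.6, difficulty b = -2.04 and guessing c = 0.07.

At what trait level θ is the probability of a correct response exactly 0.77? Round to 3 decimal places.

-1.788

P(θ) = c + (1 − c) · 1 / (1 + exp(−D·a(θ − b)))
Remove guessing floor: (0.77 − 0.07)/(1 − 0.07) = 0.7527
logit = ln(0.7527/0.2473) = 1.1130
θ = b + logit/(1.7·a) = -2.04 + 1.1130/4.4200 = -1.7882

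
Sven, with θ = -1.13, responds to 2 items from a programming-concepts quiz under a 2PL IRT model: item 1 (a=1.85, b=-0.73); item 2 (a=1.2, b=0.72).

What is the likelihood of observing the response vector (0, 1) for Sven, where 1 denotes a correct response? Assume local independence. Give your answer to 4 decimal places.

P(θ) = 1 / (1 + exp(−a(θ − b)))
P_1 = 1/(1+e^{0.7400}) = 0.3230
P_2 = 1/(1+e^{2.2200}) = 0.0980
L = (1−P_1) × P_2 = 0.6770 × 0.0980 = 0.06632

0.0663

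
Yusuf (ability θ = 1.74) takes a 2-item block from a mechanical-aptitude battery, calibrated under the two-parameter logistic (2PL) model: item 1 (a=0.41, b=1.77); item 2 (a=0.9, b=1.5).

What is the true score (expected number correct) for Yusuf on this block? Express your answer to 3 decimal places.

P(θ) = 1 / (1 + exp(−a(θ − b)))
P_1 = 1/(1+e^{0.0123}) = 0.4969
P_2 = 1/(1+e^{-0.2160}) = 0.5538
E[score] = 0.4969 + 0.5538 = 1.0507

1.051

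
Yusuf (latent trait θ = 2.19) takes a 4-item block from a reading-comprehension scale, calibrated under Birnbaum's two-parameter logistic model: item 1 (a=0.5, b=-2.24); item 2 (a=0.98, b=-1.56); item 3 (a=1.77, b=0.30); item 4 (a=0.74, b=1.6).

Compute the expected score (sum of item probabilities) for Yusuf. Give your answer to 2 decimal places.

P(θ) = 1 / (1 + exp(−a(θ − b)))
P_1 = 1/(1+e^{-2.2150}) = 0.9016
P_2 = 1/(1+e^{-3.6750}) = 0.9753
P_3 = 1/(1+e^{-3.3453}) = 0.9660
P_4 = 1/(1+e^{-0.4366}) = 0.6074
E[score] = 0.9016 + 0.9753 + 0.9660 + 0.6074 = 3.4503

3.45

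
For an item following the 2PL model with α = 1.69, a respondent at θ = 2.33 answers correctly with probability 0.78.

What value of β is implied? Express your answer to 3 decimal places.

P(θ) = 1 / (1 + exp(−α(θ − β)))
logit(0.78) = ln(0.78/0.22) = 1.2657
β = θ − logit/(α) = 2.33 − 1.2657/1.6900 = 1.5811

1.581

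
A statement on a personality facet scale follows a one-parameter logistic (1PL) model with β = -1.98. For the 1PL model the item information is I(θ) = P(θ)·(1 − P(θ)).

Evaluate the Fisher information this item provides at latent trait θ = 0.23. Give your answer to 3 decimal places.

P = 1/(1+e^{-2.2100}) = 0.9011
P(1−P) = 0.9011 × 0.0989 = 0.0891
I = P(1−P) = 0.08908

0.089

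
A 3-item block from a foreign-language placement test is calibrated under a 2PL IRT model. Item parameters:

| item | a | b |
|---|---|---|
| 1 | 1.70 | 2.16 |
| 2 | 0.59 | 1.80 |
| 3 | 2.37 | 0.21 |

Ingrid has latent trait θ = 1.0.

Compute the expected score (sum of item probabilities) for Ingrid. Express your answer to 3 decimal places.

1.373

P(θ) = 1 / (1 + exp(−a(θ − b)))
P_1 = 1/(1+e^{1.9720}) = 0.1222
P_2 = 1/(1+e^{0.4720}) = 0.3841
P_3 = 1/(1+e^{-1.8723}) = 0.8667
E[score] = 0.1222 + 0.3841 + 0.8667 = 1.3730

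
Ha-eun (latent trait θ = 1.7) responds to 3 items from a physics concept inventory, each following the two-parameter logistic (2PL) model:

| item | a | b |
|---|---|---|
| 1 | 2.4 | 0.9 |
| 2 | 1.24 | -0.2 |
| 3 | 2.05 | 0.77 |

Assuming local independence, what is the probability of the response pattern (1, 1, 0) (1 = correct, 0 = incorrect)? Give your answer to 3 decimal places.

0.103

P(θ) = 1 / (1 + exp(−a(θ − b)))
P_1 = 1/(1+e^{-1.9200}) = 0.8721
P_2 = 1/(1+e^{-2.3560}) = 0.9134
P_3 = 1/(1+e^{-1.9065}) = 0.8706
L = P_1 × P_2 × (1−P_3) = 0.8721 × 0.9134 × 0.1294 = 0.10306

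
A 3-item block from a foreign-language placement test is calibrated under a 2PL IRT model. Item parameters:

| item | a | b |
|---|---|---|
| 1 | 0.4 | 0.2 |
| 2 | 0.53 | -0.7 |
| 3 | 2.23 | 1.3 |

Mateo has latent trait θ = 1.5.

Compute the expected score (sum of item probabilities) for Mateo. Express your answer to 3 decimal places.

1.999

P(θ) = 1 / (1 + exp(−a(θ − b)))
P_1 = 1/(1+e^{-0.5200}) = 0.6271
P_2 = 1/(1+e^{-1.1660}) = 0.7624
P_3 = 1/(1+e^{-0.4460}) = 0.6097
E[score] = 0.6271 + 0.7624 + 0.6097 = 1.9993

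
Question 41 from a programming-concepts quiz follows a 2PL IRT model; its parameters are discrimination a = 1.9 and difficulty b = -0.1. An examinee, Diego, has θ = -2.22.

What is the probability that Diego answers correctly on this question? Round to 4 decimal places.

P(θ) = 1 / (1 + exp(−a(θ − b)))
Exponent: 1.9 × (-2.22 − (-0.1)) = -4.0280
1/(1 + e^{4.0280}) = 0.0175

0.0175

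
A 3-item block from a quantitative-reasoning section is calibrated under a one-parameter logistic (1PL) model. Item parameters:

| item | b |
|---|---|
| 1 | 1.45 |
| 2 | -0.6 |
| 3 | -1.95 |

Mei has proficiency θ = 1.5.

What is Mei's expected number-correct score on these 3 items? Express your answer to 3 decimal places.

2.373

P(θ) = 1 / (1 + exp(−(θ − b)))
P_1 = 1/(1+e^{-0.0500}) = 0.5125
P_2 = 1/(1+e^{-2.1000}) = 0.8909
P_3 = 1/(1+e^{-3.4500}) = 0.9692
E[score] = 0.5125 + 0.8909 + 0.9692 = 2.3726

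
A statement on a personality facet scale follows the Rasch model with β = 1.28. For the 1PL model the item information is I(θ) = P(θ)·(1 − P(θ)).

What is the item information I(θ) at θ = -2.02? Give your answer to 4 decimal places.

P = 1/(1+e^{3.3000}) = 0.0356
P(1−P) = 0.0356 × 0.9644 = 0.0343
I = P(1−P) = 0.03431

0.0343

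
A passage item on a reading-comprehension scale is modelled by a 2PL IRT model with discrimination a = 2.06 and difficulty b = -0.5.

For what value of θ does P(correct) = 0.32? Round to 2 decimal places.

-0.87

P(θ) = 1 / (1 + exp(−a(θ − b)))
logit = ln(0.3200/0.6800) = -0.7538
θ = b + logit/(a) = -0.5 + (-0.7538)/2.0600 = -0.8659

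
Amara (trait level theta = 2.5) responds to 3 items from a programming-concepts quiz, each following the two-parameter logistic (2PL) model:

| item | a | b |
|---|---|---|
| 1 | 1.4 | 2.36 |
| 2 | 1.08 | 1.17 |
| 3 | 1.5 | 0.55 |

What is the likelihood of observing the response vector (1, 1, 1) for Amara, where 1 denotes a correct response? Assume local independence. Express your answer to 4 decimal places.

0.4208

P(theta) = 1 / (1 + exp(−a(theta − b)))
P_1 = 1/(1+e^{-0.1960}) = 0.5488
P_2 = 1/(1+e^{-1.4364}) = 0.8079
P_3 = 1/(1+e^{-2.9250}) = 0.9491
L = P_1 × P_2 × P_3 = 0.5488 × 0.8079 × 0.9491 = 0.42083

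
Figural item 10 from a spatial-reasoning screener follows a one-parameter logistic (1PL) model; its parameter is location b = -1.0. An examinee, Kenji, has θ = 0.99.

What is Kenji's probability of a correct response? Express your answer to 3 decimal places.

P(θ) = 1 / (1 + exp(−(θ − b)))
Exponent: (0.99 − (-1.0)) = 1.9900
1/(1 + e^{-1.9900}) = 0.8797
P = 0.8797

0.880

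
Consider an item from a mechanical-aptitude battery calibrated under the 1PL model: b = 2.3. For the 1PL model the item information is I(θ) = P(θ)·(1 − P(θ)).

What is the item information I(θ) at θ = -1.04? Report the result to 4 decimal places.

0.0331

P = 1/(1+e^{3.3400}) = 0.0342
P(1−P) = 0.0342 × 0.9658 = 0.0331
I = P(1−P) = 0.03305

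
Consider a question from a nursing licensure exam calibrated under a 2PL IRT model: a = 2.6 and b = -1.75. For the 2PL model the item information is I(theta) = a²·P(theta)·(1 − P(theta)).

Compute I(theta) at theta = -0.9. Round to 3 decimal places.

0.602

P = 1/(1+e^{-2.2100}) = 0.9011
P(1−P) = 0.9011 × 0.0989 = 0.0891
I = a² × P(1−P) = 2.6² × 0.0891 = 0.60220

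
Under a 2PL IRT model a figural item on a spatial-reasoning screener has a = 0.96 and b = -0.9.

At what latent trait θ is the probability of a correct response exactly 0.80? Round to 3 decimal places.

P(θ) = 1 / (1 + exp(−a(θ − b)))
logit = ln(0.8000/0.2000) = 1.3863
θ = b + logit/(a) = -0.9 + 1.3863/0.9600 = 0.5441

0.544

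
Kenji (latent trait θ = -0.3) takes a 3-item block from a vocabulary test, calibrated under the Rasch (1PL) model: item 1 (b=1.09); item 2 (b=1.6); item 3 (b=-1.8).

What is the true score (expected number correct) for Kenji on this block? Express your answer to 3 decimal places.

P(θ) = 1 / (1 + exp(−(θ − b)))
P_1 = 1/(1+e^{1.3900}) = 0.1994
P_2 = 1/(1+e^{1.9000}) = 0.1301
P_3 = 1/(1+e^{-1.5000}) = 0.8176
E[score] = 0.1994 + 0.1301 + 0.8176 = 1.1471

1.147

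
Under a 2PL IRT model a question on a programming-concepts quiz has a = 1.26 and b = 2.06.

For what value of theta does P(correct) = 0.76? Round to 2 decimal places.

2.97

P(theta) = 1 / (1 + exp(−a(theta − b)))
logit = ln(0.7600/0.2400) = 1.1527
theta = b + logit/(a) = 2.06 + 1.1527/1.2600 = 2.9748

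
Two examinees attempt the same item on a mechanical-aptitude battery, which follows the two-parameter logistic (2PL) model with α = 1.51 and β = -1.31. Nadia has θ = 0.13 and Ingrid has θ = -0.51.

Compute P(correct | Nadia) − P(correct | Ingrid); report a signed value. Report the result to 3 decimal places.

0.128

P(θ) = 1 / (1 + exp(−α(θ − β)))
P(Nadia) = 0.8979  [exponent 2.1744]
P(Ingrid) = 0.7699  [exponent 1.2080]
Difference = 0.8979 − 0.7699 = 0.1280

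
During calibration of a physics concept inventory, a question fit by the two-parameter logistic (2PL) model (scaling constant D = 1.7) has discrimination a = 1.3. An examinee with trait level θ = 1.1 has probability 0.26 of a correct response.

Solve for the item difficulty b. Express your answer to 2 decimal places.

1.57

P(θ) = 1 / (1 + exp(−D·a(θ − b)))
logit(0.26) = ln(0.26/0.74) = -1.0460
b = θ − logit/(1.7·a) = 1.1 − (-1.0460)/2.2100 = 1.5733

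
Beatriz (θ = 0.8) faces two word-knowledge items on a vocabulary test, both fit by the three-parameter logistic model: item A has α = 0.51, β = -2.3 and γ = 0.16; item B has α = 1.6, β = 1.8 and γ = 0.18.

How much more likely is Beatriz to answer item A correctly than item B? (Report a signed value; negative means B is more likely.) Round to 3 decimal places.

0.539

P(θ) = γ + (1 − γ) · 1 / (1 + exp(−α(θ − β)))
P_A = 0.8567
P_B = 0.3177
P_A − P_B = 0.5389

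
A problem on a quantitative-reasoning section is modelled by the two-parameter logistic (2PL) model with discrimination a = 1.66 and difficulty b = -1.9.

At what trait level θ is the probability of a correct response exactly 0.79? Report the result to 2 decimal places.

P(θ) = 1 / (1 + exp(−a(θ − b)))
logit = ln(0.7900/0.2100) = 1.3249
θ = b + logit/(a) = -1.9 + 1.3249/1.6600 = -1.1019

-1.10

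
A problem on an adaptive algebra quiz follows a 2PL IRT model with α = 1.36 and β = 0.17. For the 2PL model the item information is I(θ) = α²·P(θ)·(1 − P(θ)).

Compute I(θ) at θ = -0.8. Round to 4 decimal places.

0.3079

P = 1/(1+e^{1.3192}) = 0.2110
P(1−P) = 0.2110 × 0.7890 = 0.1665
I = α² × P(1−P) = 1.36² × 0.1665 = 0.30787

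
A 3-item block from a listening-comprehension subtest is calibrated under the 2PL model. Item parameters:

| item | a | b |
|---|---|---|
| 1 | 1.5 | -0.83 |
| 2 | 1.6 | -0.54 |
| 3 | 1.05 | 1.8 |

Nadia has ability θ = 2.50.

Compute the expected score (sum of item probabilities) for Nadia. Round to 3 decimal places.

P(θ) = 1 / (1 + exp(−a(θ − b)))
P_1 = 1/(1+e^{-4.9950}) = 0.9933
P_2 = 1/(1+e^{-4.8640}) = 0.9923
P_3 = 1/(1+e^{-0.7350}) = 0.6759
E[score] = 0.9933 + 0.9923 + 0.6759 = 2.6615

2.662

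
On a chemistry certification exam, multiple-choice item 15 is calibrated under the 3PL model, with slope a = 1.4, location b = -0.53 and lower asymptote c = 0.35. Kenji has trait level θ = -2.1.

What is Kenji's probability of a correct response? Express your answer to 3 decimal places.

0.415

P(θ) = c + (1 − c) · 1 / (1 + exp(−a(θ − b)))
Exponent: 1.4 × (-2.1 − (-0.53)) = -2.1980
1/(1 + e^{2.1980}) = 0.0999
P = 0.35 + 0.65 × 0.0999 = 0.4150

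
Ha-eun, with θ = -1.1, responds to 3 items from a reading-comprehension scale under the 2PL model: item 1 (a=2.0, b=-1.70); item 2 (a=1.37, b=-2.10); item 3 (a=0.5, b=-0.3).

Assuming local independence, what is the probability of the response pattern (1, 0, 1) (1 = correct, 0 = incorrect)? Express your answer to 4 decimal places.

P(θ) = 1 / (1 + exp(−a(θ − b)))
P_1 = 1/(1+e^{-1.2000}) = 0.7685
P_2 = 1/(1+e^{-1.3700}) = 0.7974
P_3 = 1/(1+e^{0.4000}) = 0.4013
L = P_1 × (1−P_2) × P_3 = 0.7685 × 0.2026 × 0.4013 = 0.06249

0.0625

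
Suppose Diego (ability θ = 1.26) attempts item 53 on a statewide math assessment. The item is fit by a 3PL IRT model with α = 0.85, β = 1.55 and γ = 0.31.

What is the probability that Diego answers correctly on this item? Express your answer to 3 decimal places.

P(θ) = γ + (1 − γ) · 1 / (1 + exp(−α(θ − β)))
Exponent: 0.85 × (1.26 − 1.55) = -0.2465
1/(1 + e^{0.2465}) = 0.4387
P = 0.31 + 0.69 × 0.4387 = 0.6127

0.613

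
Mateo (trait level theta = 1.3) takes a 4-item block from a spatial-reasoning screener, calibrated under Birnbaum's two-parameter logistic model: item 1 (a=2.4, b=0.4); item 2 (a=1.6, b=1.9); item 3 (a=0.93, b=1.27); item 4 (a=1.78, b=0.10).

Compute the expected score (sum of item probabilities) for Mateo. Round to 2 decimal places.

P(theta) = 1 / (1 + exp(−a(theta − b)))
P_1 = 1/(1+e^{-2.1600}) = 0.8966
P_2 = 1/(1+e^{0.9600}) = 0.2769
P_3 = 1/(1+e^{-0.0279}) = 0.5070
P_4 = 1/(1+e^{-2.1360}) = 0.8944
E[score] = 0.8966 + 0.2769 + 0.5070 + 0.8944 = 2.5748

2.57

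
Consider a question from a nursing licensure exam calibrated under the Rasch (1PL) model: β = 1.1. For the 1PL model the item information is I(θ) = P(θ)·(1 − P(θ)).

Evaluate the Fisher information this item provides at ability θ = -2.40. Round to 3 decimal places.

0.028

P = 1/(1+e^{3.5000}) = 0.0293
P(1−P) = 0.0293 × 0.9707 = 0.0285
I = P(1−P) = 0.02845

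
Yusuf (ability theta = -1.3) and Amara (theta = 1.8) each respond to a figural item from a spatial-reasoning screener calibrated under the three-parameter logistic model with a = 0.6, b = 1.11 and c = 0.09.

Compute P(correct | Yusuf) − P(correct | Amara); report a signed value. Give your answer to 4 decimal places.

P(theta) = c + (1 − c) · 1 / (1 + exp(−a(theta − b)))
P(Yusuf) = 0.2635  [exponent -1.4460]
P(Amara) = 0.6379  [exponent 0.4140]
Difference = 0.2635 − 0.6379 = -0.3744

-0.3744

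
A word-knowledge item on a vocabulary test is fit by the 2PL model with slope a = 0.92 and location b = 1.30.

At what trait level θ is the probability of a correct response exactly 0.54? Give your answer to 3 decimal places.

P(θ) = 1 / (1 + exp(−a(θ − b)))
logit = ln(0.5400/0.4600) = 0.1603
θ = b + logit/(a) = 1.30 + 0.1603/0.9200 = 1.4743

1.474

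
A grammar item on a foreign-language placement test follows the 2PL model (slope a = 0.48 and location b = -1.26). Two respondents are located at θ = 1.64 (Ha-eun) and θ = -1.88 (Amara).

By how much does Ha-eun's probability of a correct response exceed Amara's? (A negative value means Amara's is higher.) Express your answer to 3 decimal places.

P(θ) = 1 / (1 + exp(−a(θ − b)))
P(Ha-eun) = 0.8009  [exponent 1.3920]
P(Amara) = 0.4261  [exponent -0.2976]
Difference = 0.8009 − 0.4261 = 0.3748

0.375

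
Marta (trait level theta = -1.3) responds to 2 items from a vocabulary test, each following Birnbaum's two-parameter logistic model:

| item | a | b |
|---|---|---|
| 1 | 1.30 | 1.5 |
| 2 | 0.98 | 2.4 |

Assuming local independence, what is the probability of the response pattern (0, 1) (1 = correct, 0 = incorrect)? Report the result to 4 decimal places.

P(theta) = 1 / (1 + exp(−a(theta − b)))
P_1 = 1/(1+e^{3.6400}) = 0.0256
P_2 = 1/(1+e^{3.6260}) = 0.0259
L = (1−P_1) × P_2 = 0.9744 × 0.0259 = 0.02527

0.0253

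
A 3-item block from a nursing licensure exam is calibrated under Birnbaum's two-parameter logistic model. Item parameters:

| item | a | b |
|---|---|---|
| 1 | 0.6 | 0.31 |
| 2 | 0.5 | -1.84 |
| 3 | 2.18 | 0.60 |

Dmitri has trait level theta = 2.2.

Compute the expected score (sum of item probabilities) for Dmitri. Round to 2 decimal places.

P(theta) = 1 / (1 + exp(−a(theta − b)))
P_1 = 1/(1+e^{-1.1340}) = 0.7566
P_2 = 1/(1+e^{-2.0200}) = 0.8829
P_3 = 1/(1+e^{-3.4880}) = 0.9703
E[score] = 0.7566 + 0.8829 + 0.9703 = 2.6098

2.61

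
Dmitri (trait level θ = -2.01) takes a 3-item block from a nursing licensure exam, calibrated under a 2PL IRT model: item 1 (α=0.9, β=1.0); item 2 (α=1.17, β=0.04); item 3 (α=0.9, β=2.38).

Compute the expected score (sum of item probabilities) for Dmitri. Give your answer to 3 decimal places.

0.165

P(θ) = 1 / (1 + exp(−α(θ − β)))
P_1 = 1/(1+e^{2.7090}) = 0.0624
P_2 = 1/(1+e^{2.3985}) = 0.0833
P_3 = 1/(1+e^{3.9510}) = 0.0189
E[score] = 0.0624 + 0.0833 + 0.0189 = 0.1646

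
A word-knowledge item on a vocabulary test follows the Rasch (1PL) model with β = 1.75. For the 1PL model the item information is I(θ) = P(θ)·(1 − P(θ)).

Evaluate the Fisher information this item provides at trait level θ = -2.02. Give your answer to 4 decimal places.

0.0220

P = 1/(1+e^{3.7700}) = 0.0225
P(1−P) = 0.0225 × 0.9775 = 0.0220
I = P(1−P) = 0.02202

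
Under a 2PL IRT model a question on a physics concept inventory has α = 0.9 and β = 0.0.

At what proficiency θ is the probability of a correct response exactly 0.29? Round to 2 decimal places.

-0.99

P(θ) = 1 / (1 + exp(−α(θ − β)))
logit = ln(0.2900/0.7100) = -0.8954
θ = β + logit/(α) = 0.0 + (-0.8954)/0.9000 = -0.9949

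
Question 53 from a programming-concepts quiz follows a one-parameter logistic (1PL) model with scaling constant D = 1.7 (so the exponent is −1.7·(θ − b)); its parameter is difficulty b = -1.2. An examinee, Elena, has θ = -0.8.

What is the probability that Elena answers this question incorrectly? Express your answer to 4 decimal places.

0.3363

P(θ) = 1 / (1 + exp(−D·(θ − b)))
Exponent: 1.7 × (-0.8 − (-1.2)) = 0.6800
1/(1 + e^{-0.6800}) = 0.6637
P = 0.6637
P(incorrect) = 1 − 0.6637 = 0.3363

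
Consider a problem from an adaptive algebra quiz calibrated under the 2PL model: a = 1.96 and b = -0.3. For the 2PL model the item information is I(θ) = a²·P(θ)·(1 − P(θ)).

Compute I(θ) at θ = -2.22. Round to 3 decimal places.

0.085

P = 1/(1+e^{3.7632}) = 0.0227
P(1−P) = 0.0227 × 0.9773 = 0.0222
I = a² × P(1−P) = 1.96² × 0.0222 = 0.08516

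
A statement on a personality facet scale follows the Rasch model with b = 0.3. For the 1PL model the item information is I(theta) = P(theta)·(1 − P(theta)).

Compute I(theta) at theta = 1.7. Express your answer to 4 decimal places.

0.1587

P = 1/(1+e^{-1.4000}) = 0.8022
P(1−P) = 0.8022 × 0.1978 = 0.1587
I = P(1−P) = 0.15868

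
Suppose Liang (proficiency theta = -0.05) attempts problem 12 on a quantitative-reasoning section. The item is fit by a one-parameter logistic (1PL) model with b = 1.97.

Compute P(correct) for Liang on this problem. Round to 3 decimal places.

0.117

P(theta) = 1 / (1 + exp(−(theta − b)))
Exponent: (-0.05 − 1.97) = -2.0200
1/(1 + e^{2.0200}) = 0.1171
P = 0.1171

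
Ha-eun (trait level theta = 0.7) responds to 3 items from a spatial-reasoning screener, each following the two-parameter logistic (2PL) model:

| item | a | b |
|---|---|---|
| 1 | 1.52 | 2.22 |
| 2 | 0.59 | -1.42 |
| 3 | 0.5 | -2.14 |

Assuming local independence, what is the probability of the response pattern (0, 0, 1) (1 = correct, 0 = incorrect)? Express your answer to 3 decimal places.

0.163

P(theta) = 1 / (1 + exp(−a(theta − b)))
P_1 = 1/(1+e^{2.3104}) = 0.0903
P_2 = 1/(1+e^{-1.2508}) = 0.7774
P_3 = 1/(1+e^{-1.4200}) = 0.8053
L = (1−P_1) × (1−P_2) × P_3 = 0.9097 × 0.2226 × 0.8053 = 0.16306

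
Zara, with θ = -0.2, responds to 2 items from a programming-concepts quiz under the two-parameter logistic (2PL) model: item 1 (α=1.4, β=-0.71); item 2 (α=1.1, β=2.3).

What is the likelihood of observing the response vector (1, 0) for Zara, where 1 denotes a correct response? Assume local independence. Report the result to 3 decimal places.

P(θ) = 1 / (1 + exp(−α(θ − β)))
P_1 = 1/(1+e^{-0.7140}) = 0.6713
P_2 = 1/(1+e^{2.7500}) = 0.0601
L = P_1 × (1−P_2) = 0.6713 × 0.9399 = 0.63095

0.631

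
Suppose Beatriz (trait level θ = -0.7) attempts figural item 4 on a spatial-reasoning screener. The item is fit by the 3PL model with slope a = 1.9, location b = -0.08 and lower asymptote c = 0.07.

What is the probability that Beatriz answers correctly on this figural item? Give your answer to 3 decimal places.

P(θ) = c + (1 − c) · 1 / (1 + exp(−a(θ − b)))
Exponent: 1.9 × (-0.7 − (-0.08)) = -1.1780
1/(1 + e^{1.1780}) = 0.2354
P = 0.07 + 0.93 × 0.2354 = 0.2889

0.289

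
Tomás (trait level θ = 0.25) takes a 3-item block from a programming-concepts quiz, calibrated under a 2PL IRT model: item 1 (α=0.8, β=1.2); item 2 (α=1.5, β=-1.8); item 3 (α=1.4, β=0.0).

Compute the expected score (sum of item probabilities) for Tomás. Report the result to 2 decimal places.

P(θ) = 1 / (1 + exp(−α(θ − β)))
P_1 = 1/(1+e^{0.7600}) = 0.3186
P_2 = 1/(1+e^{-3.0750}) = 0.9558
P_3 = 1/(1+e^{-0.3500}) = 0.5866
E[score] = 0.3186 + 0.9558 + 0.5866 = 1.8611

1.86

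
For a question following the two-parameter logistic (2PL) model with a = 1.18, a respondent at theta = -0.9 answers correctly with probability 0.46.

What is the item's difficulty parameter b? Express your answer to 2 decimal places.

-0.76

P(theta) = 1 / (1 + exp(−a(theta − b)))
logit(0.46) = ln(0.46/0.54) = -0.1603
b = theta − logit/(a) = -0.9 − (-0.1603)/1.1800 = -0.7641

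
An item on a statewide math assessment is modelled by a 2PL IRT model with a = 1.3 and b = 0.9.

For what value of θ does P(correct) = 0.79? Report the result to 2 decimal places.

1.92

P(θ) = 1 / (1 + exp(−a(θ − b)))
logit = ln(0.7900/0.2100) = 1.3249
θ = b + logit/(a) = 0.9 + 1.3249/1.3000 = 1.9192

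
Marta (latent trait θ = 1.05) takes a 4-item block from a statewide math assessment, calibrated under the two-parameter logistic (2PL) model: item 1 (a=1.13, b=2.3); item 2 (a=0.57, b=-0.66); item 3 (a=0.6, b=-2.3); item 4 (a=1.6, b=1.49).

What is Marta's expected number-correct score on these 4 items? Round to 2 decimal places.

P(θ) = 1 / (1 + exp(−a(θ − b)))
P_1 = 1/(1+e^{1.4125}) = 0.1958
P_2 = 1/(1+e^{-0.9747}) = 0.7261
P_3 = 1/(1+e^{-2.0100}) = 0.8818
P_4 = 1/(1+e^{0.7040}) = 0.3309
E[score] = 0.1958 + 0.7261 + 0.8818 + 0.3309 = 2.1347

2.13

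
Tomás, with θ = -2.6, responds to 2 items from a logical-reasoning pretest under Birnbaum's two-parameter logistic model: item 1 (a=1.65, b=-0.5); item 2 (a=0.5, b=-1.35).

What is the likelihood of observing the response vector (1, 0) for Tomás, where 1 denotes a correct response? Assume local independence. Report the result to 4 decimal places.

0.0198

P(θ) = 1 / (1 + exp(−a(θ − b)))
P_1 = 1/(1+e^{3.4650}) = 0.0303
P_2 = 1/(1+e^{0.6250}) = 0.3486
L = P_1 × (1−P_2) = 0.0303 × 0.6514 = 0.01975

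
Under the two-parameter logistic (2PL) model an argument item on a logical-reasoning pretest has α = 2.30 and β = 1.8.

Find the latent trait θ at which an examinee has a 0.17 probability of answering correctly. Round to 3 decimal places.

1.111

P(θ) = 1 / (1 + exp(−α(θ − β)))
logit = ln(0.1700/0.8300) = -1.5856
θ = β + logit/(α) = 1.8 + (-1.5856)/2.3000 = 1.1106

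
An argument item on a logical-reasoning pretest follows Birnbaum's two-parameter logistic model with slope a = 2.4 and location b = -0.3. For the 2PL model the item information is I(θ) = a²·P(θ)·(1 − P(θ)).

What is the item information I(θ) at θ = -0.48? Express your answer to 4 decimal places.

1.3749

P = 1/(1+e^{0.4320}) = 0.3936
P(1−P) = 0.3936 × 0.6064 = 0.2387
I = a² × P(1−P) = 2.4² × 0.2387 = 1.37485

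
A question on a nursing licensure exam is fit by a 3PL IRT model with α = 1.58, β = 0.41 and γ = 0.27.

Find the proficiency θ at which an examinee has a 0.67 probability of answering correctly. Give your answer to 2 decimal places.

P(θ) = γ + (1 − γ) · 1 / (1 + exp(−α(θ − β)))
Remove guessing floor: (0.67 − 0.27)/(1 − 0.27) = 0.5479
logit = ln(0.5479/0.4521) = 0.1924
θ = β + logit/(α) = 0.41 + 0.1924/1.5800 = 0.5318

0.53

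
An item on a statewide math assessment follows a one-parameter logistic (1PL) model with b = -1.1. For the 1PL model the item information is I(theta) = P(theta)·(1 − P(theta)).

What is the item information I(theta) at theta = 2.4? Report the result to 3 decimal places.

P = 1/(1+e^{-3.5000}) = 0.9707
P(1−P) = 0.9707 × 0.0293 = 0.0285
I = P(1−P) = 0.02845

0.028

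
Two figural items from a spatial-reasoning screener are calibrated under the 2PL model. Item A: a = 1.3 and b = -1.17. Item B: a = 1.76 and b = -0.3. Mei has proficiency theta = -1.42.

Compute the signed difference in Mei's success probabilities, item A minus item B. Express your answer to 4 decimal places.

0.2972

P(theta) = 1 / (1 + exp(−a(theta − b)))
P_A = 0.4195
P_B = 0.1223
P_A − P_B = 0.2972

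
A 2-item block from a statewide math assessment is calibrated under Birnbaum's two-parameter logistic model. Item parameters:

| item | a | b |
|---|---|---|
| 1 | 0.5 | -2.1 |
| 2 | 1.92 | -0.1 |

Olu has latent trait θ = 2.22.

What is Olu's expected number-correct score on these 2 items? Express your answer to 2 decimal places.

1.89

P(θ) = 1 / (1 + exp(−a(θ − b)))
P_1 = 1/(1+e^{-2.1600}) = 0.8966
P_2 = 1/(1+e^{-4.4544}) = 0.9885
E[score] = 0.8966 + 0.9885 = 1.8851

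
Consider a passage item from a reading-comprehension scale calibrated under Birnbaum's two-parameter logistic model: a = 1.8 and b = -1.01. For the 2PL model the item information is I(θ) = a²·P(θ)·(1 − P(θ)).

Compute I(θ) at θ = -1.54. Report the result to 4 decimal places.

0.6504

P = 1/(1+e^{0.9540}) = 0.2781
P(1−P) = 0.2781 × 0.7219 = 0.2008
I = a² × P(1−P) = 1.8² × 0.2008 = 0.65044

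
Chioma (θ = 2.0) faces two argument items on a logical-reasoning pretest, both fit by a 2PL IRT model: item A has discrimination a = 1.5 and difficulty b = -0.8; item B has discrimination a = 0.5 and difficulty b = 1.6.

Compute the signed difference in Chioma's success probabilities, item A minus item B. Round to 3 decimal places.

0.435

P(θ) = 1 / (1 + exp(−a(θ − b)))
P_A = 0.9852
P_B = 0.5498
P_A − P_B = 0.4354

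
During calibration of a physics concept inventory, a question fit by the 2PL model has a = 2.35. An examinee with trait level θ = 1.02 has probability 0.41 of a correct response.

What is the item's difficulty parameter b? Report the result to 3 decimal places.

1.175

P(θ) = 1 / (1 + exp(−a(θ − b)))
logit(0.41) = ln(0.41/0.59) = -0.3640
b = θ − logit/(a) = 1.02 − (-0.3640)/2.3500 = 1.1749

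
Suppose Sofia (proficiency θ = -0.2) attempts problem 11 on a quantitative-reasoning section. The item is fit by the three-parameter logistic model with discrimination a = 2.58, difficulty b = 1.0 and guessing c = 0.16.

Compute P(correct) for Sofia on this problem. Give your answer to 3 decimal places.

P(θ) = c + (1 − c) · 1 / (1 + exp(−a(θ − b)))
Exponent: 2.58 × (-0.2 − 1.0) = -3.0960
1/(1 + e^{3.0960}) = 0.0433
P = 0.16 + 0.84 × 0.0433 = 0.1963

0.196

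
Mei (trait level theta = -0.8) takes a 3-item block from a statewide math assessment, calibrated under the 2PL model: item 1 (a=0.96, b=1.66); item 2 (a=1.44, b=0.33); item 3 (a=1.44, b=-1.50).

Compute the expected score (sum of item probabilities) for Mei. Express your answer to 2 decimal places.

0.98

P(theta) = 1 / (1 + exp(−a(theta − b)))
P_1 = 1/(1+e^{2.3616}) = 0.0861
P_2 = 1/(1+e^{1.6272}) = 0.1642
P_3 = 1/(1+e^{-1.0080}) = 0.7326
E[score] = 0.0861 + 0.1642 + 0.7326 = 0.9830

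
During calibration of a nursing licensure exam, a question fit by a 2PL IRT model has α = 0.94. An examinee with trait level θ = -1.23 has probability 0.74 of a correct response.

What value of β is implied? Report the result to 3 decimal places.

-2.343

P(θ) = 1 / (1 + exp(−α(θ − β)))
logit(0.74) = ln(0.74/0.26) = 1.0460
β = θ − logit/(α) = -1.23 − 1.0460/0.9400 = -2.3427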